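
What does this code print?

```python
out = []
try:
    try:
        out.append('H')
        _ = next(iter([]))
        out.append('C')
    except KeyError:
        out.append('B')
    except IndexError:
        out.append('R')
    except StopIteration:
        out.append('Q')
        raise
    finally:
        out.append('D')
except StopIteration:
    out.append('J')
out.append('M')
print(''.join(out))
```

Execution trace: 'H' (inner try body) → 'Q' (inner except StopIteration) → 'D' (inner finally) → 'J' (outer except StopIteration) → 'M' (after the try/except). Output: HQDJM

Answer: HQDJM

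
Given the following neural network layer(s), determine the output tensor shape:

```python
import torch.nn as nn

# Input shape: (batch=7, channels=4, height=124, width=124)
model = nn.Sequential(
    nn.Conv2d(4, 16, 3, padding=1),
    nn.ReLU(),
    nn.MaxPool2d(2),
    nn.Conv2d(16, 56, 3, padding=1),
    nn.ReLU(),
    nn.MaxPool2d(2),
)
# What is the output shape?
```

Input: (7, 4, 124, 124) -> after first Conv2d: (7, 16, 124, 124) -> after first MaxPool2d: (7, 16, 62, 62) -> after second Conv2d: (7, 56, 62, 62) -> Output: (7, 56, 31, 31)

Answer: (7, 56, 31, 31)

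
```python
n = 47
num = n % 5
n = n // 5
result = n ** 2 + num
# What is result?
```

Trace:
`n = 47` → n = 47
`num = n % 5` → num = 2
`n = n // 5` → n = 9
`result = n ** 2 + num` → result = 83
So result = 83

Answer: 83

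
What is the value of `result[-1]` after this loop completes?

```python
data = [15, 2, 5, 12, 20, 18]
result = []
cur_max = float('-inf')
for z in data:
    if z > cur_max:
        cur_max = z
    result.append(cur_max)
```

Running max ends at 20
`result` takes the values: [] → [15] → [15, 15] → [15, 15, 15] → [15, 15, 15, 15] → [15, 15, 15, 15, 20] → [15, 15, 15, 15, 20, 20]
So `result[-1]` = 20

Answer: 20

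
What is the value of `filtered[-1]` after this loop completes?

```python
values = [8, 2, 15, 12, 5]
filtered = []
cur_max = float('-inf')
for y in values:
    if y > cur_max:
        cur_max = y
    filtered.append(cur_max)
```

Running max ends at 15
`filtered` takes the values: [] → [8] → [8, 8] → [8, 8, 15] → [8, 8, 15, 15] → [8, 8, 15, 15, 15]
So `filtered[-1]` = 15

Answer: 15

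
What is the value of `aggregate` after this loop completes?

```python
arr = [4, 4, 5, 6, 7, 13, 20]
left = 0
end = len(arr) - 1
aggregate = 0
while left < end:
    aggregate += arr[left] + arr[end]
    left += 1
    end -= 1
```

Sum of pairs from ends
`aggregate` takes the values: 0 → 24 → 41 → 53

Answer: 53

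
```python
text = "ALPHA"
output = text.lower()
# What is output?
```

Trace:
`text = "ALPHA"` → text = 'ALPHA'
`output = text.lower()` → output = 'alpha'
So output = 'alpha'

Answer: 'alpha'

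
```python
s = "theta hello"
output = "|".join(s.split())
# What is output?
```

Trace:
`s = "theta hello"` → s = 'theta hello'
`output = "|".join(s.split())` → output = 'theta|hello'
So output = 'theta|hello'

Answer: 'theta|hello'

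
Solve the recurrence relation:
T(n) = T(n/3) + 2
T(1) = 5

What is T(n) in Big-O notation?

Each step divides n by 3 and adds 2. After log_3(n) steps we reach T(1)=5. So T(n) = 2·log_3(n) + 5 = O(log n).

Answer: O(log n)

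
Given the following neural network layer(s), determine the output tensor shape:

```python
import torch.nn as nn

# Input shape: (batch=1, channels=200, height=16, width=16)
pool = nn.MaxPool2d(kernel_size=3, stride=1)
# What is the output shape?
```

Input: (1, 200, 16, 16) -> Output: (1, 200, 14, 14)

Answer: (1, 200, 14, 14)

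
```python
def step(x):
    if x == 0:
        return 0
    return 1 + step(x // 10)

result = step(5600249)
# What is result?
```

Count of digits of 5600249: 7

Answer: 7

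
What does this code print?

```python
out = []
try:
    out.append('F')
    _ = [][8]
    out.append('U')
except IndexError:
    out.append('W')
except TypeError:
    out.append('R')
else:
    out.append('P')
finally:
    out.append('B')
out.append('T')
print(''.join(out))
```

Execution trace: 'F' (try body) → 'W' (except IndexError) → 'B' (finally) → 'T' (after the try/except). Output: FWBT

Answer: FWBT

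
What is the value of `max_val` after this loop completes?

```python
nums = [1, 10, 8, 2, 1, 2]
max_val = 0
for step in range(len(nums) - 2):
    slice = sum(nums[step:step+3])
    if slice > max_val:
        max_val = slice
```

Max sum of 3-element window in [1, 10, 8, 2, 1, 2]
`max_val` takes the values: 0 → 19 → 20

Answer: 20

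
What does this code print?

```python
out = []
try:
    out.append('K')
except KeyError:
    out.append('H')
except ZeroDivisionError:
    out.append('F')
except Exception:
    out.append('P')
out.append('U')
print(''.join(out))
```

Execution trace: 'K' (try body, no exception) → 'U' (after the try/except). Output: KU

Answer: KU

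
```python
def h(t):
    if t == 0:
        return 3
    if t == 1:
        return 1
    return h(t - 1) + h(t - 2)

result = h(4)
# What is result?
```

Build up from base cases: h(0)=3, h(1)=1, h(2)=4, h(3)=5, h(4)=9

Answer: 9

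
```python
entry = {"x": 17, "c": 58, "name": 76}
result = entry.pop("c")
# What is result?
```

Trace:
`entry = {"x": 17, "c": 58, "name": 76}` → entry = {'x': 17, 'c': 58, 'name': 76}
`result = entry.pop("c")` → entry = {'x': 17, 'name': 76}; result = 58
So result = 58

Answer: 58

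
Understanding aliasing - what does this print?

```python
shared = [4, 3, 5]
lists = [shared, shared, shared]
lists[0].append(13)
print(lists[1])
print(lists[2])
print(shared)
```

Key concept: list of same reference.
Step by step:
`shared = [4, 3, 5]` → shared = [4, 3, 5]
`lists = [shared, shared, shared]` → lists = [[4, 3, 5], [4, 3, 5], [4, 3, 5]]
`lists[0].append(13)` → shared = [4, 3, 5, 13]; lists = [[4, 3, 5, 13], [4, 3, 5, 13], [4, 3, 5, 13]]
`print(lists[1])` → prints [4, 3, 5, 13]
`print(lists[2])` → prints [4, 3, 5, 13]
`print(shared)` → prints [4, 3, 5, 13]

Answer:
[4, 3, 5, 13]
[4, 3, 5, 13]
[4, 3, 5, 13]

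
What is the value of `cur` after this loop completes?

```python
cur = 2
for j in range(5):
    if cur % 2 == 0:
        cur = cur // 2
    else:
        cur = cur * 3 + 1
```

Collatz-style transformation from 2
`cur` takes the values: 2 → 1 → 4 → 2 → 1 → 4

Answer: 4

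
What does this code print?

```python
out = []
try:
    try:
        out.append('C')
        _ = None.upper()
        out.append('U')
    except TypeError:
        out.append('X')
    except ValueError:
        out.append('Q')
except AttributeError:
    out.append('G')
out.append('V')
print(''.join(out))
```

Execution trace: 'C' (try body) → 'G' (outer except AttributeError) → 'V' (after the try/except). Output: CGV

Answer: CGV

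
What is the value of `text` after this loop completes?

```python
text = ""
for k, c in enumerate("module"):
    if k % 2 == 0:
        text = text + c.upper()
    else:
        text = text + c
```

Uppercase even positions in 'module'
`text` takes the values: "" → "M" → "Mo" → "MoD" → "MoDu" → "MoDuL" → "MoDuLe"

Answer: "MoDuLe"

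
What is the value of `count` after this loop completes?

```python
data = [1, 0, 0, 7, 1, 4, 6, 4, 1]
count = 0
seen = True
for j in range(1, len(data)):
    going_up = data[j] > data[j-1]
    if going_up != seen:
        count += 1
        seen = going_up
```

Count direction changes in [1, 0, 0, 7, 1, 4, 6, 4, 1]
`count` takes the values: 0 → 1 → 2 → 3 → 4 → 5

Answer: 5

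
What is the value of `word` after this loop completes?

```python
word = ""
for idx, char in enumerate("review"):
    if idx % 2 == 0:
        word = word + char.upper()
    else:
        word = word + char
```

Uppercase even positions in 'review'
`word` takes the values: "" → "R" → "Re" → "ReV" → "ReVi" → "ReViE" → "ReViEw"

Answer: "ReViEw"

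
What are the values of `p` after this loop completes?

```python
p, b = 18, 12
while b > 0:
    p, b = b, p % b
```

GCD of 18 and 12
`p` takes the values: 18 → 12 → 6

Answer: 6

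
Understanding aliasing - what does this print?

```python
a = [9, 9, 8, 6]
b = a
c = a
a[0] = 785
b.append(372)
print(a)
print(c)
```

Key concept: multiple aliases.
Step by step:
`a = [9, 9, 8, 6]` → a = [9, 9, 8, 6]
`b = a` → b = [9, 9, 8, 6] (same object as a)
`c = a` → c = [9, 9, 8, 6] (same object as a, b)
`a[0] = 785` → a = [785, 9, 8, 6] (same object as b, c); b = [785, 9, 8, 6] (same object as a, c); c = [785, 9, 8, 6] (same object as a, b)
`b.append(372)` → a = [785, 9, 8, 6, 372] (same object as b, c); b = [785, 9, 8, 6, 372] (same object as a, c); c = [785, 9, 8, 6, 372] (same object as a, b)
`print(a)` → prints [785, 9, 8, 6, 372]
`print(c)` → prints [785, 9, 8, 6, 372]

Answer:
[785, 9, 8, 6, 372]
[785, 9, 8, 6, 372]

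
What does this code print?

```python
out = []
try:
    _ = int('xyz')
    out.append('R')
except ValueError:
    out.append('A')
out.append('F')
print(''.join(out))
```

Execution trace: 'A' (except ValueError) → 'F' (after the try/except). Output: AF

Answer: AF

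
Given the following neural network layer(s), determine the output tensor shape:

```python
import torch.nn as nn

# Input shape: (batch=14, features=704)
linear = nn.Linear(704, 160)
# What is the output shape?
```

Input: (14, 704) -> Output: (14, 160)

Answer: (14, 160)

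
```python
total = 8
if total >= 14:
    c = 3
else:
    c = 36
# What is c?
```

Trace:
`total = 8` → total = 8
`if total >= 14: ...` → total >= 14 is False, take else branch → c = 36
So c = 36

Answer: 36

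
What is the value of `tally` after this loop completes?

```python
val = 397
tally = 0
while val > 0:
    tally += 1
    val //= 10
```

Count digits by repeated division by 10
`tally` takes the values: 0 → 1 → 2 → 3

Answer: 3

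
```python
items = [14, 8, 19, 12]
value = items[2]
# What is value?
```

Trace:
`items = [14, 8, 19, 12]` → items = [14, 8, 19, 12]
`value = items[2]` → value = 19
So value = 19

Answer: 19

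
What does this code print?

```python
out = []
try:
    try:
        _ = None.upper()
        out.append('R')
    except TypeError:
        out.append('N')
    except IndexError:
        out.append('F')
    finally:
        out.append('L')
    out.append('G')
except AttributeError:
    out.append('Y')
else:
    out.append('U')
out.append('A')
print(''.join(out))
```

Execution trace: 'L' (inner finally) → 'Y' (except AttributeError) → 'A' (after the try/except). Output: LYA

Answer: LYA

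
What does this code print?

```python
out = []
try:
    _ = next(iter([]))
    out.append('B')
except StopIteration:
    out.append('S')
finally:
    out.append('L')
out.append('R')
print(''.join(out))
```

Execution trace: 'S' (except StopIteration) → 'L' (finally) → 'R' (after the try/except). Output: SLR

Answer: SLR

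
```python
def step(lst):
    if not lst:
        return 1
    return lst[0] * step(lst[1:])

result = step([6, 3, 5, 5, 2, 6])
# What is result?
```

Product over [6, 3, 5, 5, 2, 6] = 6 * 3 * 5 * 5 * 2 * 6 = 5400

Answer: 5400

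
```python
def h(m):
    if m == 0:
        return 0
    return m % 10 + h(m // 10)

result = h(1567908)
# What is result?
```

Sum of digits of 1567908: 8 + 0 + 9 + 7 + 6 + 5 + 1 = 36

Answer: 36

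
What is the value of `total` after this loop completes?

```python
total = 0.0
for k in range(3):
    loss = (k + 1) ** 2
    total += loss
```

Sum of squared losses 1² + 2² + ... + 3²
`total` takes the values: 0.0 → 1.0 → 5.0 → 14.0

Answer: 14.0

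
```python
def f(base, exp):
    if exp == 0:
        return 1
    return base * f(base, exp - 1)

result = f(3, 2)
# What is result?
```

f(3, 2) = 3 * 3 = 9

Answer: 9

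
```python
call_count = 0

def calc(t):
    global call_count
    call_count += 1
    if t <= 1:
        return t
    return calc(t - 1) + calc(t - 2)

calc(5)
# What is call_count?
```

Calls(t) = 1 + Calls(t-1) + Calls(t-2); Calls(0)=Calls(1)=1. For t=5 this gives 15.

Answer: 15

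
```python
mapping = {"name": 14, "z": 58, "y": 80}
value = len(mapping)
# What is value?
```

Trace:
`mapping = {"name": 14, "z": 58, "y": 80}` → mapping = {'name': 14, 'z': 58, 'y': 80}
`value = len(mapping)` → value = 3
So value = 3

Answer: 3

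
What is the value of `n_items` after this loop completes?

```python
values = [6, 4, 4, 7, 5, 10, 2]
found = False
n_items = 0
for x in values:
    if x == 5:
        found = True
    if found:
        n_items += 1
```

Count elements after first 5 in [6, 4, 4, 7, 5, 10, 2]
`n_items` takes the values: 0 → 1 → 2 → 3

Answer: 3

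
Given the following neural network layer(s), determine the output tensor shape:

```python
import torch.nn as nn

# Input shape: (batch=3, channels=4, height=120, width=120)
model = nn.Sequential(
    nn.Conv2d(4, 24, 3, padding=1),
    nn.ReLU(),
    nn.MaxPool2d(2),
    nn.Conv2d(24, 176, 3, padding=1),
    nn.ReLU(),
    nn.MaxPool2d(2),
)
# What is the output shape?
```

Input: (3, 4, 120, 120) -> after first Conv2d: (3, 24, 120, 120) -> after first MaxPool2d: (3, 24, 60, 60) -> after second Conv2d: (3, 176, 60, 60) -> Output: (3, 176, 30, 30)

Answer: (3, 176, 30, 30)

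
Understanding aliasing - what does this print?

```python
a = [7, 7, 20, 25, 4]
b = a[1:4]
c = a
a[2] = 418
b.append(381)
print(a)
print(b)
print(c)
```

Key concept: slice vs alias.
Step by step:
`a = [7, 7, 20, 25, 4]` → a = [7, 7, 20, 25, 4]
`b = a[1:4]` → b = [7, 20, 25]
`c = a` → c = [7, 7, 20, 25, 4] (same object as a)
`a[2] = 418` → a = [7, 7, 418, 25, 4] (same object as c); c = [7, 7, 418, 25, 4] (same object as a)
`b.append(381)` → b = [7, 20, 25, 381]
`print(a)` → prints [7, 7, 418, 25, 4]
`print(b)` → prints [7, 20, 25, 381]
`print(c)` → prints [7, 7, 418, 25, 4]

Answer:
[7, 7, 418, 25, 4]
[7, 20, 25, 381]
[7, 7, 418, 25, 4]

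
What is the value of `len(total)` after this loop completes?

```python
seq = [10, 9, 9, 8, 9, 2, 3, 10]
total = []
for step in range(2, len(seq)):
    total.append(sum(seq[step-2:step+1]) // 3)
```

Number of 3-element averages
`total` takes the values: [] → [9] → [9, 8] → [9, 8, 8] → [9, 8, 8, 6] → [9, 8, 8, 6, 4] → [9, 8, 8, 6, 4, 5]
So `len(total)` = 6

Answer: 6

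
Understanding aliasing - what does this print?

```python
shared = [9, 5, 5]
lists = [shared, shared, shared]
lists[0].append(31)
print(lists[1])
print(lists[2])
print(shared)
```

Key concept: list of same reference.
Step by step:
`shared = [9, 5, 5]` → shared = [9, 5, 5]
`lists = [shared, shared, shared]` → lists = [[9, 5, 5], [9, 5, 5], [9, 5, 5]]
`lists[0].append(31)` → shared = [9, 5, 5, 31]; lists = [[9, 5, 5, 31], [9, 5, 5, 31], [9, 5, 5, 31]]
`print(lists[1])` → prints [9, 5, 5, 31]
`print(lists[2])` → prints [9, 5, 5, 31]
`print(shared)` → prints [9, 5, 5, 31]

Answer:
[9, 5, 5, 31]
[9, 5, 5, 31]
[9, 5, 5, 31]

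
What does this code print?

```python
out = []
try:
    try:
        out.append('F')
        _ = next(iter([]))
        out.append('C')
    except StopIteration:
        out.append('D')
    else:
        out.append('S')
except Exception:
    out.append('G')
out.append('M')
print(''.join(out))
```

Execution trace: 'F' (inner try body) → 'D' (inner except StopIteration) → 'M' (after the try/except). Output: FDM

Answer: FDM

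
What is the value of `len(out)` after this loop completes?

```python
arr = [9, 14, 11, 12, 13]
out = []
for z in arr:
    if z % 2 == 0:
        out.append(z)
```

Count even numbers in [9, 14, 11, 12, 13]
`out` takes the values: [] → [14] → [14, 12]
So `len(out)` = 2

Answer: 2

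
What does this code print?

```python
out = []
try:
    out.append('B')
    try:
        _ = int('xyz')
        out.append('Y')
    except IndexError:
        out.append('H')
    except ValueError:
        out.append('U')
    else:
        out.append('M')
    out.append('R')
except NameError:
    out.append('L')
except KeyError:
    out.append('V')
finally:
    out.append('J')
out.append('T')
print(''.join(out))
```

Execution trace: 'B' (try body) → 'U' (inner except ValueError) → 'R' (try body, no exception) → 'J' (finally) → 'T' (after the try/except). Output: BURJT

Answer: BURJT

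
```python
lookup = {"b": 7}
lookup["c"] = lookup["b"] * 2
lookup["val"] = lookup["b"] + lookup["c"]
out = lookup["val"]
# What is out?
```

Trace:
`lookup = {"b": 7}` → lookup = {'b': 7}
`lookup["c"] = lookup["b"] * 2` → lookup = {'b': 7, 'c': 14}
`lookup["val"] = lookup["b"] + lookup["c"]` → lookup = {'b': 7, 'c': 14, 'val': 21}
`out = lookup["val"]` → out = 21
So out = 21

Answer: 21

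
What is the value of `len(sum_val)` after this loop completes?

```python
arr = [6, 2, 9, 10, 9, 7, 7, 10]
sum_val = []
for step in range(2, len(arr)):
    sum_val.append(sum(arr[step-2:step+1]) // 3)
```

Number of 3-element averages
`sum_val` takes the values: [] → [5] → [5, 7] → [5, 7, 9] → [5, 7, 9, 8] → [5, 7, 9, 8, 7] → [5, 7, 9, 8, 7, 8]
So `len(sum_val)` = 6

Answer: 6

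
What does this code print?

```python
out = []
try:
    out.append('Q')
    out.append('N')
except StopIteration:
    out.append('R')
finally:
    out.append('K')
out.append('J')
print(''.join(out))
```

Execution trace: 'Q' (try body) → 'N' (try body, no exception) → 'K' (finally) → 'J' (after the try/except). Output: QNKJ

Answer: QNKJ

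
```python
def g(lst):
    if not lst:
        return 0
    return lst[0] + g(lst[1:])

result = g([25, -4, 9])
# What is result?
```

25 + (-4) + 9 + 0 = 30

Answer: 30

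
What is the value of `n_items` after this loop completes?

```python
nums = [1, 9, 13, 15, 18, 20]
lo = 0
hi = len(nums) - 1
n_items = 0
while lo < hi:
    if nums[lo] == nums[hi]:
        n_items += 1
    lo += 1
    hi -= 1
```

Count matching pairs from ends
`n_items` takes the values: 0

Answer: 0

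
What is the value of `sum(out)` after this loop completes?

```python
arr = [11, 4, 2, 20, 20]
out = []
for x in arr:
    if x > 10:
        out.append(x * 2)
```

Sum of doubled values > 10
`out` takes the values: [] → [22] → [22, 40] → [22, 40, 40]
So `sum(out)` = 102

Answer: 102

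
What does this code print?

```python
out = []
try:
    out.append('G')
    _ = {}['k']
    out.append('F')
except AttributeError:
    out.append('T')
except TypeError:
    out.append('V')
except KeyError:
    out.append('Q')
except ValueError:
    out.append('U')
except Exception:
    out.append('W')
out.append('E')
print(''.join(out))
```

Execution trace: 'G' (try body) → 'Q' (except KeyError) → 'E' (after the try/except). Output: GQE

Answer: GQE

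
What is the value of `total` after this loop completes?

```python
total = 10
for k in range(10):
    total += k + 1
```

Start at 10, add 1 to 10 = 65
`total` takes the values: 10 → 11 → 13 → 16 → 20 → 25 → 31 → 38 → 46 → 55 → 65

Answer: 65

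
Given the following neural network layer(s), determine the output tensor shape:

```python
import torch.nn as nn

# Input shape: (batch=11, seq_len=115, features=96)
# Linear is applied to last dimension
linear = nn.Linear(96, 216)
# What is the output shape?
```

Input: (11, 115, 96) -> Output: (11, 115, 216)

Answer: (11, 115, 216)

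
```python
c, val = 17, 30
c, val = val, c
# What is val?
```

Trace:
`c, val = 17, 30` → c = 17; val = 30
`c, val = val, c` → c = 30; val = 17
So val = 17

Answer: 17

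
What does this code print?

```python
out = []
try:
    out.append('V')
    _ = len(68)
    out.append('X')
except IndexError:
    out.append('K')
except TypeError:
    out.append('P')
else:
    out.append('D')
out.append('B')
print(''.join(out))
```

Execution trace: 'V' (try body) → 'P' (except TypeError) → 'B' (after the try/except). Output: VPB

Answer: VPB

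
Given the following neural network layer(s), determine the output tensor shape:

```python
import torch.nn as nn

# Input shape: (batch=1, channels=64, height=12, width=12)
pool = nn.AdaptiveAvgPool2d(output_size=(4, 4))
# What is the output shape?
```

Input: (1, 64, 12, 12) -> Output: (1, 64, 4, 4)

Answer: (1, 64, 4, 4)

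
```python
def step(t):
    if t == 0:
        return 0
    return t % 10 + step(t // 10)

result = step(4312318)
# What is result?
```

Sum of digits of 4312318: 8 + 1 + 3 + 2 + 1 + 3 + 4 = 22

Answer: 22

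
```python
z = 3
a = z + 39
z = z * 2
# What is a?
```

Trace:
`z = 3` → z = 3
`a = z + 39` → a = 42
`z = z * 2` → z = 6
So a = 42

Answer: 42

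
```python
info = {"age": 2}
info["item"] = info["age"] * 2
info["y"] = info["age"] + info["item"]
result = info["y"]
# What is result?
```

Trace:
`info = {"age": 2}` → info = {'age': 2}
`info["item"] = info["age"] * 2` → info = {'age': 2, 'item': 4}
`info["y"] = info["age"] + info["item"]` → info = {'age': 2, 'item': 4, 'y': 6}
`result = info["y"]` → result = 6
So result = 6

Answer: 6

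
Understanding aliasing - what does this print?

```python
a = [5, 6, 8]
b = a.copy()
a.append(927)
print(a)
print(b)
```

Key concept: list.copy() creates independent copy.
Step by step:
`a = [5, 6, 8]` → a = [5, 6, 8]
`b = a.copy()` → b = [5, 6, 8]
`a.append(927)` → a = [5, 6, 8, 927]
`print(a)` → prints [5, 6, 8, 927]
`print(b)` → prints [5, 6, 8]

Answer:
[5, 6, 8, 927]
[5, 6, 8]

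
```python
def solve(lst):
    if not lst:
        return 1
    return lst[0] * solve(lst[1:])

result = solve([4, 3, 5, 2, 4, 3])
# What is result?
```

Product over [4, 3, 5, 2, 4, 3] = 4 * 3 * 5 * 2 * 4 * 3 = 1440

Answer: 1440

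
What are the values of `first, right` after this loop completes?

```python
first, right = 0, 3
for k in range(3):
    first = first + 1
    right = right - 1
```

first goes 0→3, right goes 3→0
`first, right` takes the values: (0, 3) → (1, 3) → (1, 2) → (2, 2) → (2, 1) → (3, 1) → (3, 0)

Answer: 3, 0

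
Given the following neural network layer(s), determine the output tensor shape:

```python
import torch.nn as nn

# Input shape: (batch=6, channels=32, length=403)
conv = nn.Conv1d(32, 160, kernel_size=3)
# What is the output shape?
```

Input: (6, 32, 403) -> Output: (6, 160, 401)

Answer: (6, 160, 401)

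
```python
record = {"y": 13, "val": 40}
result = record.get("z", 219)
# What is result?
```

Trace:
`record = {"y": 13, "val": 40}` → record = {'y': 13, 'val': 40}
`result = record.get("z", 219)` → result = 219
So result = 219

Answer: 219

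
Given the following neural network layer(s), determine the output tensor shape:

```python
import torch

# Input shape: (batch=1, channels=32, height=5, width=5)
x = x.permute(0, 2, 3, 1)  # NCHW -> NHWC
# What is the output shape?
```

Input: (1, 32, 5, 5) -> Output: (1, 5, 5, 32)

Answer: (1, 5, 5, 32)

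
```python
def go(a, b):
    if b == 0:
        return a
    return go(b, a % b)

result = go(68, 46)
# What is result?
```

go(68, 46) -> go(46, 22) -> go(22, 2) -> go(2, 0) -> 2

Answer: 2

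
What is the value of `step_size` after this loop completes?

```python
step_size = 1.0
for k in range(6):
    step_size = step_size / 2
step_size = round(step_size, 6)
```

Halving LR 6 times: 1 / 2^6
`step_size` takes the values: 1.0 → 0.5 → 0.25 → 0.125 → 0.0625 → 0.03125 → 0.015625

Answer: 0.015625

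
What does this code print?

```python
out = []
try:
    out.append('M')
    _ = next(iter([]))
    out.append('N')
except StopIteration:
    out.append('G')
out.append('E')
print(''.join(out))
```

Execution trace: 'M' (try body) → 'G' (except StopIteration) → 'E' (after the try/except). Output: MGE

Answer: MGE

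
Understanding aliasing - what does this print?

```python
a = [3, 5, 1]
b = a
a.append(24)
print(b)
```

Key concept: basic list aliasing.
Step by step:
`a = [3, 5, 1]` → a = [3, 5, 1]
`b = a` → b = [3, 5, 1] (same object as a)
`a.append(24)` → a = [3, 5, 1, 24] (same object as b); b = [3, 5, 1, 24] (same object as a)
`print(b)` → prints [3, 5, 1, 24]

Answer: [3, 5, 1, 24]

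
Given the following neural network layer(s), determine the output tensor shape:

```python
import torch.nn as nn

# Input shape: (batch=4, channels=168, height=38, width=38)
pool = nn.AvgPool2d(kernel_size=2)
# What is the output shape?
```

Input: (4, 168, 38, 38) -> Output: (4, 168, 19, 19)

Answer: (4, 168, 19, 19)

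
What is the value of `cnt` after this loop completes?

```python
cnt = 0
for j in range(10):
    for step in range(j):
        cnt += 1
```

Triangle number: 0+1+2+...+9
`cnt` takes the values: 0 → 1 → 2 → 3 → 4 → 5 → 6 → 7 → 8 → 9 → 10 → 11 → 12 → 13 → 14 → 15 → 16 → 17 → 18 → 19 → 20 → 21 → 22 → 23 → 24 → 25 → 26 → 27 → 28 → 29 → … → 41 → 42 → 43 → 44 → 45

Answer: 45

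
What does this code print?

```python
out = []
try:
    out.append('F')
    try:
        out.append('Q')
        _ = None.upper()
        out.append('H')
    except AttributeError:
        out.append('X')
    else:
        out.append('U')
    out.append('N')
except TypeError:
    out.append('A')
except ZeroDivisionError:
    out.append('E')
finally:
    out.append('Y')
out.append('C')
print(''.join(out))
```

Execution trace: 'F' (try body) → 'Q' (inner try body) → 'X' (inner except AttributeError) → 'N' (try body, no exception) → 'Y' (finally) → 'C' (after the try/except). Output: FQXNYC

Answer: FQXNYC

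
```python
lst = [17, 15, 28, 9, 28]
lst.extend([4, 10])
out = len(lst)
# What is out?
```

Trace:
`lst = [17, 15, 28, 9, 28]` → lst = [17, 15, 28, 9, 28]
`lst.extend([4, 10])` → lst = [17, 15, 28, 9, 28, 4, 10]
`out = len(lst)` → out = 7
So out = 7

Answer: 7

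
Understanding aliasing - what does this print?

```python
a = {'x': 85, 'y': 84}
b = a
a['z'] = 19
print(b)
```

Key concept: dict aliasing.
Step by step:
`a = {'x': 85, 'y': 84}` → a = {'x': 85, 'y': 84}
`b = a` → b = {'x': 85, 'y': 84} (same object as a)
`a['z'] = 19` → a = {'x': 85, 'y': 84, 'z': 19} (same object as b); b = {'x': 85, 'y': 84, 'z': 19} (same object as a)
`print(b)` → prints {'x': 85, 'y': 84, 'z': 19}

Answer: {'x': 85, 'y': 84, 'z': 19}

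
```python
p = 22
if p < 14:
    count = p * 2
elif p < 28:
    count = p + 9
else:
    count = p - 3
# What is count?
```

Trace:
`p = 22` → p = 22
`if p < 14: ...` → p < 14 is False, p < 28 is True → count = 31
So count = 31

Answer: 31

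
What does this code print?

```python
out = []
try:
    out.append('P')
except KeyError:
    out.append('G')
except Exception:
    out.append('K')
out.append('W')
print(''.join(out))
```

Execution trace: 'P' (try body, no exception) → 'W' (after the try/except). Output: PW

Answer: PW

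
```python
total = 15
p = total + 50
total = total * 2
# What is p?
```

Trace:
`total = 15` → total = 15
`p = total + 50` → p = 65
`total = total * 2` → total = 30
So p = 65

Answer: 65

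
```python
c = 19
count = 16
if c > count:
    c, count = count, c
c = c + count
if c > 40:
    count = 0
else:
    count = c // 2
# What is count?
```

Trace:
`c = 19` → c = 19
`count = 16` → count = 16
`if c > count: ...` → c > count is True → c = 16; count = 19
`c = c + count` → c = 35
`if c > 40: ...` → c > 40 is False, take else branch → count = 17
So count = 17

Answer: 17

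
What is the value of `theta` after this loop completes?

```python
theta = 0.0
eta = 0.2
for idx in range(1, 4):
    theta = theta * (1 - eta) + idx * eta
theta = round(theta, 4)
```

Moving average with lr=0.2
`theta` takes the values: 0.0 → 0.2 → 0.56 → 1.048

Answer: 1.048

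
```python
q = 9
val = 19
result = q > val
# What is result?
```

Trace:
`q = 9` → q = 9
`val = 19` → val = 19
`result = q > val` → result = False
So result = False

Answer: False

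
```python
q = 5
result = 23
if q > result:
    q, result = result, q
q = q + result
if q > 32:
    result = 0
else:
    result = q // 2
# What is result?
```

Trace:
`q = 5` → q = 5
`result = 23` → result = 23
`if q > result: ...` → q > result is False → no variable changes
`q = q + result` → q = 28
`if q > 32: ...` → q > 32 is False, take else branch → result = 14
So result = 14

Answer: 14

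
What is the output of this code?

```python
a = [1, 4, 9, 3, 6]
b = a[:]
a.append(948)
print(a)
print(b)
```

Key concept: slice [:] creates copy.
Step by step:
`a = [1, 4, 9, 3, 6]` → a = [1, 4, 9, 3, 6]
`b = a[:]` → b = [1, 4, 9, 3, 6]
`a.append(948)` → a = [1, 4, 9, 3, 6, 948]
`print(a)` → prints [1, 4, 9, 3, 6, 948]
`print(b)` → prints [1, 4, 9, 3, 6]

Answer:
[1, 4, 9, 3, 6, 948]
[1, 4, 9, 3, 6]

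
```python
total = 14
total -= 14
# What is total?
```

Trace:
`total = 14` → total = 14
`total -= 14` → total = 0
So total = 0

Answer: 0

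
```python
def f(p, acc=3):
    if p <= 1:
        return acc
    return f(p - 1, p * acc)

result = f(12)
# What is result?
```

Accumulator trace (n, acc): (12, 3) -> (11, 36) -> (10, 396) -> (9, 3960) -> (8, 35640) -> (7, 285120) -> (6, 1995840) -> (5, 11975040) -> (4, 59875200) -> (3, 239500800) -> (2, 718502400) -> (1, 1437004800) -> return 1437004800

Answer: 1437004800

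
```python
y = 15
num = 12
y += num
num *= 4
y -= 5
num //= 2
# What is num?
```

Trace:
`y = 15` → y = 15
`num = 12` → num = 12
`y += num` → y = 27
`num *= 4` → num = 48
`y -= 5` → y = 22
`num //= 2` → num = 24
So num = 24

Answer: 24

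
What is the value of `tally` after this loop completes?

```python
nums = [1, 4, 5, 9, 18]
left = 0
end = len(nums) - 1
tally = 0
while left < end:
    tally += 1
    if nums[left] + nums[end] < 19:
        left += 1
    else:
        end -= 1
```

Steps to find pair summing to 19
`tally` takes the values: 0 → 1 → 2 → 3 → 4

Answer: 4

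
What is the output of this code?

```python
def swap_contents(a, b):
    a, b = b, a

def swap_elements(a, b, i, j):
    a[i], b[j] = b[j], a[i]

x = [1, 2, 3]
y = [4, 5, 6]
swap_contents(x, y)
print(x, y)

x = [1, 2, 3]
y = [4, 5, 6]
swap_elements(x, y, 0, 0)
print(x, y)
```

Key concept: parameter rebinding vs mutation.
Step by step:
`x = [1, 2, 3]` → x = [1, 2, 3]
`y = [4, 5, 6]` → y = [4, 5, 6]
`swap_contents(x, y)` → no visible change to tracked variables
`print(x, y)` → prints [1, 2, 3] [4, 5, 6]
`x = [1, 2, 3]` → x = [1, 2, 3]
`y = [4, 5, 6]` → y = [4, 5, 6]
`swap_elements(x, y, 0, 0)` → x = [4, 2, 3]; y = [1, 5, 6]
`print(x, y)` → prints [4, 2, 3] [1, 5, 6]

Answer:
[1, 2, 3] [4, 5, 6]
[4, 2, 3] [1, 5, 6]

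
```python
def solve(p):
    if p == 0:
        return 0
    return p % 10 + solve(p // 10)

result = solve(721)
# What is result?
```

Sum of digits of 721: 1 + 2 + 7 = 10

Answer: 10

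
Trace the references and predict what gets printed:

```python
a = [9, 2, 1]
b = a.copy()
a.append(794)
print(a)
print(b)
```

Key concept: list.copy() creates independent copy.
Step by step:
`a = [9, 2, 1]` → a = [9, 2, 1]
`b = a.copy()` → b = [9, 2, 1]
`a.append(794)` → a = [9, 2, 1, 794]
`print(a)` → prints [9, 2, 1, 794]
`print(b)` → prints [9, 2, 1]

Answer:
[9, 2, 1, 794]
[9, 2, 1]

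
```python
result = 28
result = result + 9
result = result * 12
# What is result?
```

Trace:
`result = 28` → result = 28
`result = result + 9` → result = 37
`result = result * 12` → result = 444
So result = 444

Answer: 444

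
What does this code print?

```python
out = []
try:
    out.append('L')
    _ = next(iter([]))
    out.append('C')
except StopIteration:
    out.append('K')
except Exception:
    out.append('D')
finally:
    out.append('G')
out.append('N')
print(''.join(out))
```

Execution trace: 'L' (try body) → 'K' (except StopIteration) → 'G' (finally) → 'N' (after the try/except). Output: LKGN

Answer: LKGN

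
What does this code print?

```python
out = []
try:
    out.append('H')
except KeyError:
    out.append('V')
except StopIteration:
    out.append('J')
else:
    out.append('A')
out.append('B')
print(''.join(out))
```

Execution trace: 'H' (try body, no exception) → 'A' (else) → 'B' (after the try/except). Output: HAB

Answer: HAB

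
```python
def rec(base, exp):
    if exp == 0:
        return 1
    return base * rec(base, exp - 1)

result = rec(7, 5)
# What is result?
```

rec(7, 5) = 7 * 7 * 7 * 7 * 7 = 16807

Answer: 16807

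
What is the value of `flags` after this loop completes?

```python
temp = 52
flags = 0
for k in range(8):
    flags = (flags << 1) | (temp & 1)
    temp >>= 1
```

Reverse lowest 8 bits of 52
`flags` takes the values: 0 → 1 → 2 → 5 → 11 → 22 → 44

Answer: 44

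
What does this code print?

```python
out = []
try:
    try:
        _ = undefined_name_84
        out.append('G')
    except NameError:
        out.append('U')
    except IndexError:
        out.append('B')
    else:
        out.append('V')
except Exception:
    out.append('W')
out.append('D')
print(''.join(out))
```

Execution trace: 'U' (inner except NameError) → 'D' (after the try/except). Output: UD

Answer: UD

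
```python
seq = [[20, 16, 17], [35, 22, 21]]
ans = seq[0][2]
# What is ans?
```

Trace:
`seq = [[20, 16, 17], [35, 22, 21]]` → seq = [[20, 16, 17], [35, 22, 21]]
`ans = seq[0][2]` → ans = 17
So ans = 17

Answer: 17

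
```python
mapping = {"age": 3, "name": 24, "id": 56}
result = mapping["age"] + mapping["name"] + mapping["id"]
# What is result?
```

Trace:
`mapping = {"age": 3, "name": 24, "id": 56}` → mapping = {'age': 3, 'name': 24, 'id': 56}
`result = mapping["age"] + mapping["name"] + mapping["id"]` → result = 83
So result = 83

Answer: 83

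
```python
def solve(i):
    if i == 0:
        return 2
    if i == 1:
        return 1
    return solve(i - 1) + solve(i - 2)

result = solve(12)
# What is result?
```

Build up from base cases: solve(0)=2, solve(1)=1, solve(2)=3, solve(3)=4, solve(4)=7, solve(5)=11, solve(6)=18, ..., solve(12)=322

Answer: 322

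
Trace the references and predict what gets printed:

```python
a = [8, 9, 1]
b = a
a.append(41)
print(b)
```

Key concept: basic list aliasing.
Step by step:
`a = [8, 9, 1]` → a = [8, 9, 1]
`b = a` → b = [8, 9, 1] (same object as a)
`a.append(41)` → a = [8, 9, 1, 41] (same object as b); b = [8, 9, 1, 41] (same object as a)
`print(b)` → prints [8, 9, 1, 41]

Answer: [8, 9, 1, 41]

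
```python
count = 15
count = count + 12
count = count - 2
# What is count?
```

Trace:
`count = 15` → count = 15
`count = count + 12` → count = 27
`count = count - 2` → count = 25
So count = 25

Answer: 25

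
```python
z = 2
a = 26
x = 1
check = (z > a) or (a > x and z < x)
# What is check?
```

Trace:
`z = 2` → z = 2
`a = 26` → a = 26
`x = 1` → x = 1
`check = (z > a) or (a > x and z < x)` → check = False
So check = False

Answer: False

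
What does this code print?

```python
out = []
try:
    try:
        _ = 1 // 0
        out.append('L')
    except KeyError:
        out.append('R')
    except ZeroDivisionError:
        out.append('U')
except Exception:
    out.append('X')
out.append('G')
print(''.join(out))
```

Execution trace: 'U' (inner except ZeroDivisionError) → 'G' (after the try/except). Output: UG

Answer: UG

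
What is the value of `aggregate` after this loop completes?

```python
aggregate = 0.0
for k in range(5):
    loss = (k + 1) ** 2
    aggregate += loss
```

Sum of squared losses 1² + 2² + ... + 5²
`aggregate` takes the values: 0.0 → 1.0 → 5.0 → 14.0 → 30.0 → 55.0

Answer: 55.0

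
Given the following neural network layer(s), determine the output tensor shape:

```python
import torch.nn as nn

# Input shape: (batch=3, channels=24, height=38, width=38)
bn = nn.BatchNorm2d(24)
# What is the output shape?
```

Input: (3, 24, 38, 38) -> Output: (3, 24, 38, 38)

Answer: (3, 24, 38, 38)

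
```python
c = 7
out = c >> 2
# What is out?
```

Trace:
`c = 7` → c = 7
`out = c >> 2` → out = 1
So out = 1

Answer: 1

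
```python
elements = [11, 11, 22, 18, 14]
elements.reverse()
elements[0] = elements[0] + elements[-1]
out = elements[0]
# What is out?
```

Trace:
`elements = [11, 11, 22, 18, 14]` → elements = [11, 11, 22, 18, 14]
`elements.reverse()` → elements = [14, 18, 22, 11, 11]
`elements[0] = elements[0] + elements[-1]` → elements = [25, 18, 22, 11, 11]
`out = elements[0]` → out = 25
So out = 25

Answer: 25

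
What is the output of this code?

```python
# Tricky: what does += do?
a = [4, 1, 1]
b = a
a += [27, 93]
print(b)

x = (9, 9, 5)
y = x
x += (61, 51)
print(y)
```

Key concept: += behavior differs for mutable vs immutable.
Step by step:
`a = [4, 1, 1]` → a = [4, 1, 1]
`b = a` → b = [4, 1, 1] (same object as a)
`a += [27, 93]` → a = [4, 1, 1, 27, 93] (same object as b); b = [4, 1, 1, 27, 93] (same object as a)
`print(b)` → prints [4, 1, 1, 27, 93]
`x = (9, 9, 5)` → x = (9, 9, 5)
`y = x` → y = (9, 9, 5)
`x += (61, 51)` → x = (9, 9, 5, 61, 51)
`print(y)` → prints (9, 9, 5)

Answer:
[4, 1, 1, 27, 93]
(9, 9, 5)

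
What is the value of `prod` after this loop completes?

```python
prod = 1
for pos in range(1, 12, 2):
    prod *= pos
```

Product of 1, 3, 5, ... up to 11
`prod` takes the values: 1 → 3 → 15 → 105 → 945 → 10395

Answer: 10395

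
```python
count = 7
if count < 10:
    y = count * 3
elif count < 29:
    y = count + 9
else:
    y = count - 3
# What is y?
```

Trace:
`count = 7` → count = 7
`if count < 10: ...` → count < 10 is True → y = 21
So y = 21

Answer: 21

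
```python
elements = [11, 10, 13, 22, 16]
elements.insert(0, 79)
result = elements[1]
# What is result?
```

Trace:
`elements = [11, 10, 13, 22, 16]` → elements = [11, 10, 13, 22, 16]
`elements.insert(0, 79)` → elements = [79, 11, 10, 13, 22, 16]
`result = elements[1]` → result = 11
So result = 11

Answer: 11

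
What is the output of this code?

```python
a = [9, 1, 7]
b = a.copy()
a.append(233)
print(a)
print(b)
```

Key concept: list.copy() creates independent copy.
Step by step:
`a = [9, 1, 7]` → a = [9, 1, 7]
`b = a.copy()` → b = [9, 1, 7]
`a.append(233)` → a = [9, 1, 7, 233]
`print(a)` → prints [9, 1, 7, 233]
`print(b)` → prints [9, 1, 7]

Answer:
[9, 1, 7, 233]
[9, 1, 7]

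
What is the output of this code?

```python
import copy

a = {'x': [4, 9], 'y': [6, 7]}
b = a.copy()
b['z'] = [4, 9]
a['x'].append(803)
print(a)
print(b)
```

Key concept: shallow copy of dict with mutable values.
Step by step:
`a = {'x': [4, 9], 'y': [6, 7]}` → a = {'x': [4, 9], 'y': [6, 7]}
`b = a.copy()` → b = {'x': [4, 9], 'y': [6, 7]}
`b['z'] = [4, 9]` → b = {'x': [4, 9], 'y': [6, 7], 'z': [4, 9]}
`a['x'].append(803)` → a = {'x': [4, 9, 803], 'y': [6, 7]}; b = {'x': [4, 9, 803], 'y': [6, 7], 'z': [4, 9]}
`print(a)` → prints {'x': [4, 9, 803], 'y': [6, 7]}
`print(b)` → prints {'x': [4, 9, 803], 'y': [6, 7], 'z': [4, 9]}

Answer:
{'x': [4, 9, 803], 'y': [6, 7]}
{'x': [4, 9, 803], 'y': [6, 7], 'z': [4, 9]}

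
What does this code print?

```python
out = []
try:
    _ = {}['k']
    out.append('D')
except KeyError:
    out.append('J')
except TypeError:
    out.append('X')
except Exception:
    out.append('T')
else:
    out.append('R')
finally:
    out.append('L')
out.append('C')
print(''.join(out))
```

Execution trace: 'J' (except KeyError) → 'L' (finally) → 'C' (after the try/except). Output: JLC

Answer: JLC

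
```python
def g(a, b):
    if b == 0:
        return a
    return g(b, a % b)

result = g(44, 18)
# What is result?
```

g(44, 18) -> g(18, 8) -> g(8, 2) -> g(2, 0) -> 2

Answer: 2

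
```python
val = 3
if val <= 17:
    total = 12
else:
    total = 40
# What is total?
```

Trace:
`val = 3` → val = 3
`if val <= 17: ...` → val <= 17 is True → total = 12
So total = 12

Answer: 12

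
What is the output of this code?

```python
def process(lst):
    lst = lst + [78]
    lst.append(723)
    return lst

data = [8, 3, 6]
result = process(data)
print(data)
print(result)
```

Key concept: rebinding parameter vs mutation.
Step by step:
`data = [8, 3, 6]` → data = [8, 3, 6]
`result = process(data)` → result = [8, 3, 6, 78, 723]
`print(data)` → prints [8, 3, 6]
`print(result)` → prints [8, 3, 6, 78, 723]

Answer:
[8, 3, 6]
[8, 3, 6, 78, 723]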